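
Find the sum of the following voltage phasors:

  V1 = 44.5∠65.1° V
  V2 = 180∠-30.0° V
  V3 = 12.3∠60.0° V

Step 1 — Convert each phasor to rectangular form:
  V1 = 44.5·(cos(65.1°) + j·sin(65.1°)) = 18.74 + j40.36 V
  V2 = 180·(cos(-30.0°) + j·sin(-30.0°)) = 155.9 - j90 V
  V3 = 12.3·(cos(60.0°) + j·sin(60.0°)) = 6.15 + j10.65 V
Step 2 — Sum components: V_total = 180.8 - j38.98 V.
Step 3 — Convert to polar: |V_total| = 184.9 V, ∠V_total = -12.2°.

V_total = 184.9∠-12.2° V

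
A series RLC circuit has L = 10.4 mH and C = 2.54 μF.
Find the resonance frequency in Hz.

Step 1 — Resonance condition Im(Z)=0 gives ω₀ = 1/√(LC).
Step 2 — ω₀ = 1/√(0.0104·2.54e-06) = 6153 rad/s.
Step 3 — f₀ = ω₀/(2π) = 979.2 Hz.

f₀ = 979.2 Hz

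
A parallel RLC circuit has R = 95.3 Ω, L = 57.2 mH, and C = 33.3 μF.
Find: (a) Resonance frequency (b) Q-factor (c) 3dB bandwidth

Step 1 — Resonance: ω₀ = 1/√(LC) = 1/√(0.0572·3.33e-05) = 724.6 rad/s.
Step 2 — f₀ = ω₀/(2π) = 115.3 Hz.
Step 3 — Parallel Q: Q = R/(ω₀L) = 95.3/(724.6·0.0572) = 2.299.
Step 4 — Bandwidth: Δω = ω₀/Q = 315.1 rad/s; BW = Δω/(2π) = 50.15 Hz.

(a) f₀ = 115.3 Hz  (b) Q = 2.299  (c) BW = 50.15 Hz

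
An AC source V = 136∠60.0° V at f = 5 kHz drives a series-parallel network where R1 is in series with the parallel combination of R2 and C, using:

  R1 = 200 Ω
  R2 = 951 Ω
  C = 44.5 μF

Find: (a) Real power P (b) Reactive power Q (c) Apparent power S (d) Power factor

Step 1 — Angular frequency: ω = 2π·f = 2π·5000 = 3.142e+04 rad/s.
Step 2 — Component impedances:
  R1: Z = R = 200 Ω
  R2: Z = R = 951 Ω
  C: Z = 1/(jωC) = -j/(ω·C) = 0 - j0.7153 Ω
Step 3 — Parallel branch: R2 || C = 1/(1/R2 + 1/C) = 0.000538 - j0.7153 Ω.
Step 4 — Series with R1: Z_total = R1 + (R2 || C) = 200 - j0.7153 Ω = 200∠-0.2° Ω.
Step 5 — Source phasor: V = 136∠60.0° V = 68 + j117.8 V.
Step 6 — Current: I = V / Z = 0.3379 + j0.5901 A = 0.68∠60.2° A.
Step 7 — Complex power: S = V·I* = 92.48 - j0.3307 VA.
Step 8 — Real power: P = Re(S) = 92.48 W.
Step 9 — Reactive power: Q = Im(S) = -0.3307 VAR.
Step 10 — Apparent power: |S| = 92.48 VA.
Step 11 — Power factor: PF = P/|S| = 1 (leading).

(a) P = 92.48 W  (b) Q = -0.3307 VAR  (c) S = 92.48 VA  (d) PF = 1 (leading)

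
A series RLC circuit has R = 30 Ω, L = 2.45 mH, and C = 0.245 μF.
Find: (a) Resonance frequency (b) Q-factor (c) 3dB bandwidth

Step 1 — Resonance condition Im(Z)=0 gives ω₀ = 1/√(LC).
Step 2 — ω₀ = 1/√(0.00245·2.45e-07) = 4.082e+04 rad/s.
Step 3 — f₀ = ω₀/(2π) = 6496 Hz.
Step 4 — Series Q: Q = ω₀L/R = 4.082e+04·0.00245/30 = 3.333.
Step 5 — 3dB bandwidth: Δω = ω₀/Q = 1.224e+04 rad/s; BW = Δω/(2π) = 1949 Hz.

(a) f₀ = 6496 Hz  (b) Q = 3.333  (c) BW = 1949 Hz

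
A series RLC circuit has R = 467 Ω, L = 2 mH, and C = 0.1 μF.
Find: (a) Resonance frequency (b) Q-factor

Step 1 — Resonance condition Im(Z)=0 gives ω₀ = 1/√(LC).
Step 2 — ω₀ = 1/√(0.002·1e-07) = 7.071e+04 rad/s.
Step 3 — f₀ = ω₀/(2π) = 1.125e+04 Hz.
Step 4 — Series Q: Q = ω₀L/R = 7.071e+04·0.002/467 = 0.3028.

(a) f₀ = 1.125e+04 Hz  (b) Q = 0.3028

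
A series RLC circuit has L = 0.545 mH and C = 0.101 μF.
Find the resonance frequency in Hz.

Step 1 — Resonance condition Im(Z)=0 gives ω₀ = 1/√(LC).
Step 2 — ω₀ = 1/√(0.000545·1.01e-07) = 1.348e+05 rad/s.
Step 3 — f₀ = ω₀/(2π) = 2.145e+04 Hz.

f₀ = 2.145e+04 Hz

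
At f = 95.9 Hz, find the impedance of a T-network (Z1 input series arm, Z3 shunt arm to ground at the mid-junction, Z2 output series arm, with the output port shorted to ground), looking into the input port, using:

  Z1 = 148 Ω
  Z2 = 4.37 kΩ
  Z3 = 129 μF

Step 1 — Angular frequency: ω = 2π·f = 2π·95.9 = 602.6 rad/s.
Step 2 — Component impedances:
  Z1: Z = R = 148 Ω
  Z2: Z = R = 4370 Ω
  Z3: Z = 1/(jωC) = -j/(ω·C) = 0 - j12.87 Ω
Step 3 — With the output port shorted to ground, the output series arm Z2 runs from the junction to ground; the shunt arm Z3 also runs from the junction to ground. They appear in parallel: Z3 || Z2 = 0.03787 - j12.86 Ω.
Step 4 — Series with input arm Z1: Z_in = Z1 + (Z3 || Z2) = 148 - j12.86 Ω = 148.6∠-5.0° Ω.

Z = 148 - j12.86 Ω = 148.6∠-5.0° Ω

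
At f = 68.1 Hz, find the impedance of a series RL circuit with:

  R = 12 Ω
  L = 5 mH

Step 1 — Angular frequency: ω = 2π·f = 2π·68.1 = 427.9 rad/s.
Step 2 — Component impedances:
  R: Z = R = 12 Ω
  L: Z = jωL = j·427.9·0.005 = 0 + j2.139 Ω
Step 3 — Series combination: Z_total = R + L = 12 + j2.139 Ω = 12.19∠10.1° Ω.

Z = 12 + j2.139 Ω = 12.19∠10.1° Ω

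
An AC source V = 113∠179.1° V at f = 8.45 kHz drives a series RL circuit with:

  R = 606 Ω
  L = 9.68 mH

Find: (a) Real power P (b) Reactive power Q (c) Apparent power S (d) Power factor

Step 1 — Angular frequency: ω = 2π·f = 2π·8450 = 5.309e+04 rad/s.
Step 2 — Component impedances:
  R: Z = R = 606 Ω
  L: Z = jωL = j·5.309e+04·0.00968 = 0 + j513.9 Ω
Step 3 — Series combination: Z_total = R + L = 606 + j513.9 Ω = 794.6∠40.3° Ω.
Step 4 — Source phasor: V = 113∠179.1° V = -113 + j1.775 V.
Step 5 — Current: I = V / Z = -0.107 + j0.09368 A = 0.1422∠138.8° A.
Step 6 — Complex power: S = V·I* = 12.26 + j10.39 VA.
Step 7 — Real power: P = Re(S) = 12.26 W.
Step 8 — Reactive power: Q = Im(S) = 10.39 VAR.
Step 9 — Apparent power: |S| = 16.07 VA.
Step 10 — Power factor: PF = P/|S| = 0.7627 (lagging).

(a) P = 12.26 W  (b) Q = 10.39 VAR  (c) S = 16.07 VA  (d) PF = 0.7627 (lagging)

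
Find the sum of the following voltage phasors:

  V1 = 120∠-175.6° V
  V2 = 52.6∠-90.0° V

Step 1 — Convert each phasor to rectangular form:
  V1 = 120·(cos(-175.6°) + j·sin(-175.6°)) = -119.6 - j9.206 V
  V2 = 52.6·(cos(-90.0°) + j·sin(-90.0°)) = 0 - j52.6 V
Step 2 — Sum components: V_total = -119.6 - j61.81 V.
Step 3 — Convert to polar: |V_total| = 134.7 V, ∠V_total = -152.7°.

V_total = 134.7∠-152.7° V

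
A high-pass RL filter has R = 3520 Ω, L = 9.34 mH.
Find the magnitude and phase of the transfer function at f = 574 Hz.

Step 1 — Angular frequency: ω = 2π·574 = 3607 rad/s.
Step 2 — Transfer function: H(jω) = jωL/(R + jωL).
Step 3 — Numerator jωL = j·33.69; denominator R + jωL = 3520 + j33.69.
Step 4 — H = 9.157e-05 + j0.009569.
Step 5 — Magnitude: |H| = 0.009569 (-40.4 dB); phase: φ = 89.5°.

|H| = 0.009569 (-40.4 dB), φ = 89.5°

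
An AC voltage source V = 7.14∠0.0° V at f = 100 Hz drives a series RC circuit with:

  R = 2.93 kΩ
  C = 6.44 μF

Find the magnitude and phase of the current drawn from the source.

Step 1 — Angular frequency: ω = 2π·f = 2π·100 = 628.3 rad/s.
Step 2 — Component impedances:
  R: Z = R = 2930 Ω
  C: Z = 1/(jωC) = -j/(ω·C) = 0 - j247.1 Ω
Step 3 — Series combination: Z_total = R + C = 2930 - j247.1 Ω = 2940∠-4.8° Ω.
Step 4 — Source phasor: V = 7.14∠0.0° V = 7.14 V.
Step 5 — Ohm's law: I = V / Z_total = (7.14) / (2930 - j247.1) = 0.00242 + j0.0002041 A.
Step 6 — Convert to polar: |I| = 0.002428 A, ∠I = 4.8°.

I = 0.002428∠4.8° A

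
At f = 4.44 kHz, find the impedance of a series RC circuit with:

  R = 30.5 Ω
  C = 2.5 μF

Step 1 — Angular frequency: ω = 2π·f = 2π·4440 = 2.79e+04 rad/s.
Step 2 — Component impedances:
  R: Z = R = 30.5 Ω
  C: Z = 1/(jωC) = -j/(ω·C) = 0 - j14.34 Ω
Step 3 — Series combination: Z_total = R + C = 30.5 - j14.34 Ω = 33.7∠-25.2° Ω.

Z = 30.5 - j14.34 Ω = 33.7∠-25.2° Ω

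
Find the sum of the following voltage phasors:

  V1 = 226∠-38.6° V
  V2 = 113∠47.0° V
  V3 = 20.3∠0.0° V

Step 1 — Convert each phasor to rectangular form:
  V1 = 226·(cos(-38.6°) + j·sin(-38.6°)) = 176.6 - j141 V
  V2 = 113·(cos(47.0°) + j·sin(47.0°)) = 77.07 + j82.64 V
  V3 = 20.3·(cos(0.0°) + j·sin(0.0°)) = 20.3 V
Step 2 — Sum components: V_total = 274 - j58.35 V.
Step 3 — Convert to polar: |V_total| = 280.1 V, ∠V_total = -12.0°.

V_total = 280.1∠-12.0° V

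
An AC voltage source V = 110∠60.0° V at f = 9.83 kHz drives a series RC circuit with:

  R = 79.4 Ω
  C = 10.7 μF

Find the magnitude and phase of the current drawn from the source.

Step 1 — Angular frequency: ω = 2π·f = 2π·9830 = 6.176e+04 rad/s.
Step 2 — Component impedances:
  R: Z = R = 79.4 Ω
  C: Z = 1/(jωC) = -j/(ω·C) = 0 - j1.513 Ω
Step 3 — Series combination: Z_total = R + C = 79.4 - j1.513 Ω = 79.41∠-1.1° Ω.
Step 4 — Source phasor: V = 110∠60.0° V = 55 + j95.26 V.
Step 5 — Ohm's law: I = V / Z_total = (55 + j95.26) / (79.4 - j1.513) = 0.6696 + j1.213 A.
Step 6 — Convert to polar: |I| = 1.385 A, ∠I = 61.1°.

I = 1.385∠61.1° A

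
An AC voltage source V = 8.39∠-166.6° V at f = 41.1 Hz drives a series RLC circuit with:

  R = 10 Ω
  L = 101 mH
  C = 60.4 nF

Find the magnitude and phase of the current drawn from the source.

Step 1 — Angular frequency: ω = 2π·f = 2π·41.1 = 258.2 rad/s.
Step 2 — Component impedances:
  R: Z = R = 10 Ω
  L: Z = jωL = j·258.2·0.101 = 0 + j26.08 Ω
  C: Z = 1/(jωC) = -j/(ω·C) = 0 - j6.411e+04 Ω
Step 3 — Series combination: Z_total = R + L + C = 10 - j6.409e+04 Ω = 6.409e+04∠-90.0° Ω.
Step 4 — Source phasor: V = 8.39∠-166.6° V = -8.162 - j1.944 V.
Step 5 — Ohm's law: I = V / Z_total = (-8.162 - j1.944) / (10 - j6.409e+04) = 3.032e-05 - j0.0001274 A.
Step 6 — Convert to polar: |I| = 0.0001309 A, ∠I = -76.6°.

I = 0.0001309∠-76.6° A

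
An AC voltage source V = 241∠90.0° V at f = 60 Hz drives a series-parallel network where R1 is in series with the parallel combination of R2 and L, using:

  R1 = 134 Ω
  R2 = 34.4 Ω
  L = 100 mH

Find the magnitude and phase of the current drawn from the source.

Step 1 — Angular frequency: ω = 2π·f = 2π·60 = 377 rad/s.
Step 2 — Component impedances:
  R1: Z = R = 134 Ω
  R2: Z = R = 34.4 Ω
  L: Z = jωL = j·377·0.1 = 0 + j37.7 Ω
Step 3 — Parallel branch: R2 || L = 1/(1/R2 + 1/L) = 18.77 + j17.13 Ω.
Step 4 — Series with R1: Z_total = R1 + (R2 || L) = 152.8 + j17.13 Ω = 153.7∠6.4° Ω.
Step 5 — Source phasor: V = 241∠90.0° V = 0 + j241 V.
Step 6 — Ohm's law: I = V / Z_total = (0 + j241) / (152.8 + j17.13) = 0.1747 + j1.558 A.
Step 7 — Convert to polar: |I| = 1.568 A, ∠I = 83.6°.

I = 1.568∠83.6° A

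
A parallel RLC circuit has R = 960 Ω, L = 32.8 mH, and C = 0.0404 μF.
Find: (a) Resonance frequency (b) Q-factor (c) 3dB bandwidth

Step 1 — Resonance: ω₀ = 1/√(LC) = 1/√(0.0328·4.04e-08) = 2.747e+04 rad/s.
Step 2 — f₀ = ω₀/(2π) = 4372 Hz.
Step 3 — Parallel Q: Q = R/(ω₀L) = 960/(2.747e+04·0.0328) = 1.065.
Step 4 — Bandwidth: Δω = ω₀/Q = 2.578e+04 rad/s; BW = Δω/(2π) = 4104 Hz.

(a) f₀ = 4372 Hz  (b) Q = 1.065  (c) BW = 4104 Hz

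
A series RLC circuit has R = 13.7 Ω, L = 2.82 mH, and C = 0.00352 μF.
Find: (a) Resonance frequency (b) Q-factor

Step 1 — Resonance condition Im(Z)=0 gives ω₀ = 1/√(LC).
Step 2 — ω₀ = 1/√(0.00282·3.52e-09) = 3.174e+05 rad/s.
Step 3 — f₀ = ω₀/(2π) = 5.052e+04 Hz.
Step 4 — Series Q: Q = ω₀L/R = 3.174e+05·0.00282/13.7 = 65.33.

(a) f₀ = 5.052e+04 Hz  (b) Q = 65.33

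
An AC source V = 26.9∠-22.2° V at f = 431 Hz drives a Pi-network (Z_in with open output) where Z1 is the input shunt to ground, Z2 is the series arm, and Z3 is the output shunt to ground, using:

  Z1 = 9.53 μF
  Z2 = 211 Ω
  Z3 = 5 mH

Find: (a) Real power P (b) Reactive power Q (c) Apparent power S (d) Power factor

Step 1 — Angular frequency: ω = 2π·f = 2π·431 = 2708 rad/s.
Step 2 — Component impedances:
  Z1: Z = 1/(jωC) = -j/(ω·C) = 0 - j38.75 Ω
  Z2: Z = R = 211 Ω
  Z3: Z = jωL = j·2708·0.005 = 0 + j13.54 Ω
Step 3 — With open output, the series arm Z2 and the output shunt Z3 appear in series to ground: Z2 + Z3 = 211 + j13.54 Ω.
Step 4 — Parallel with input shunt Z1: Z_in = Z1 || (Z2 + Z3) = 7.016 - j37.91 Ω = 38.55∠-79.5° Ω.
Step 5 — Source phasor: V = 26.9∠-22.2° V = 24.91 - j10.16 V.
Step 6 — Current: I = V / Z = 0.3768 + j0.5872 A = 0.6977∠57.3° A.
Step 7 — Complex power: S = V·I* = 3.415 - j18.46 VA.
Step 8 — Real power: P = Re(S) = 3.415 W.
Step 9 — Reactive power: Q = Im(S) = -18.46 VAR.
Step 10 — Apparent power: |S| = 18.77 VA.
Step 11 — Power factor: PF = P/|S| = 0.182 (leading).

(a) P = 3.415 W  (b) Q = -18.46 VAR  (c) S = 18.77 VA  (d) PF = 0.182 (leading)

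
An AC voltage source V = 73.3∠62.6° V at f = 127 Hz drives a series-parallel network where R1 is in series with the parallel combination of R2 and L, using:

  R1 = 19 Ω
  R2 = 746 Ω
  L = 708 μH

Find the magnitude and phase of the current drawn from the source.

Step 1 — Angular frequency: ω = 2π·f = 2π·127 = 798 rad/s.
Step 2 — Component impedances:
  R1: Z = R = 19 Ω
  R2: Z = R = 746 Ω
  L: Z = jωL = j·798·0.000708 = 0 + j0.565 Ω
Step 3 — Parallel branch: R2 || L = 1/(1/R2 + 1/L) = 0.0004279 + j0.565 Ω.
Step 4 — Series with R1: Z_total = R1 + (R2 || L) = 19 + j0.565 Ω = 19.01∠1.7° Ω.
Step 5 — Source phasor: V = 73.3∠62.6° V = 33.73 + j65.08 V.
Step 6 — Ohm's law: I = V / Z_total = (33.73 + j65.08) / (19 + j0.565) = 1.876 + j3.369 A.
Step 7 — Convert to polar: |I| = 3.856 A, ∠I = 60.9°.

I = 3.856∠60.9° A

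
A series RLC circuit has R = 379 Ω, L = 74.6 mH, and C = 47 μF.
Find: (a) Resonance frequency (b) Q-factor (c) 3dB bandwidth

Step 1 — Resonance: ω₀ = 1/√(LC) = 1/√(0.0746·4.7e-05) = 534 rad/s.
Step 2 — f₀ = ω₀/(2π) = 85 Hz.
Step 3 — Series Q: Q = ω₀L/R = 534·0.0746/379 = 0.1051.
Step 4 — Bandwidth: Δω = ω₀/Q = 5080 rad/s; BW = Δω/(2π) = 808.6 Hz.

(a) f₀ = 85 Hz  (b) Q = 0.1051  (c) BW = 808.6 Hz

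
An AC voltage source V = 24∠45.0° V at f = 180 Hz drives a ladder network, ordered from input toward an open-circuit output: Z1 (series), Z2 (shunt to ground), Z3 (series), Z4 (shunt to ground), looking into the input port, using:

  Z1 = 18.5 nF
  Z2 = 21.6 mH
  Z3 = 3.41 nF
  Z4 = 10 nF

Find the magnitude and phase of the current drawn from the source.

Step 1 — Angular frequency: ω = 2π·f = 2π·180 = 1131 rad/s.
Step 2 — Component impedances:
  Z1: Z = 1/(jωC) = -j/(ω·C) = 0 - j4.779e+04 Ω
  Z2: Z = jωL = j·1131·0.0216 = 0 + j24.43 Ω
  Z3: Z = 1/(jωC) = -j/(ω·C) = 0 - j2.593e+05 Ω
  Z4: Z = 1/(jωC) = -j/(ω·C) = 0 - j8.842e+04 Ω
Step 3 — Ladder network (open output): work backward from the far end, alternating series and parallel combinations. Z_in = 0 - j4.777e+04 Ω = 4.777e+04∠-90.0° Ω.
Step 4 — Source phasor: V = 24∠45.0° V = 16.97 + j16.97 V.
Step 5 — Ohm's law: I = V / Z_total = (16.97 + j16.97) / (0 - j4.777e+04) = -0.0003553 + j0.0003553 A.
Step 6 — Convert to polar: |I| = 0.0005024 A, ∠I = 135.0°.

I = 0.0005024∠135.0° A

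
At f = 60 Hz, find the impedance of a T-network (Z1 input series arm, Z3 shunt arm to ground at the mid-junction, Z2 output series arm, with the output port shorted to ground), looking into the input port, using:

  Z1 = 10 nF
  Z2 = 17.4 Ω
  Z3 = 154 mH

Step 1 — Angular frequency: ω = 2π·f = 2π·60 = 377 rad/s.
Step 2 — Component impedances:
  Z1: Z = 1/(jωC) = -j/(ω·C) = 0 - j2.653e+05 Ω
  Z2: Z = R = 17.4 Ω
  Z3: Z = jωL = j·377·0.154 = 0 + j58.06 Ω
Step 3 — With the output port shorted to ground, the output series arm Z2 runs from the junction to ground; the shunt arm Z3 also runs from the junction to ground. They appear in parallel: Z3 || Z2 = 15.97 + j4.785 Ω.
Step 4 — Series with input arm Z1: Z_in = Z1 + (Z3 || Z2) = 15.97 - j2.653e+05 Ω = 2.653e+05∠-90.0° Ω.

Z = 15.97 - j2.653e+05 Ω = 2.653e+05∠-90.0° Ω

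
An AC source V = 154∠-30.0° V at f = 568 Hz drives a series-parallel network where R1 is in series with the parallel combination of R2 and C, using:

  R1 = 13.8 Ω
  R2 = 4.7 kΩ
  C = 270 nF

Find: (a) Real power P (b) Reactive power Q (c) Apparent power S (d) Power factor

Step 1 — Angular frequency: ω = 2π·f = 2π·568 = 3569 rad/s.
Step 2 — Component impedances:
  R1: Z = R = 13.8 Ω
  R2: Z = R = 4700 Ω
  C: Z = 1/(jωC) = -j/(ω·C) = 0 - j1038 Ω
Step 3 — Parallel branch: R2 || C = 1/(1/R2 + 1/C) = 218.5 - j989.5 Ω.
Step 4 — Series with R1: Z_total = R1 + (R2 || C) = 232.3 - j989.5 Ω = 1016∠-76.8° Ω.
Step 5 — Source phasor: V = 154∠-30.0° V = 133.4 - j77 V.
Step 6 — Current: I = V / Z = 0.1037 + j0.1104 A = 0.1515∠46.8° A.
Step 7 — Complex power: S = V·I* = 5.332 - j22.71 VA.
Step 8 — Real power: P = Re(S) = 5.332 W.
Step 9 — Reactive power: Q = Im(S) = -22.71 VAR.
Step 10 — Apparent power: |S| = 23.33 VA.
Step 11 — Power factor: PF = P/|S| = 0.2285 (leading).

(a) P = 5.332 W  (b) Q = -22.71 VAR  (c) S = 23.33 VA  (d) PF = 0.2285 (leading)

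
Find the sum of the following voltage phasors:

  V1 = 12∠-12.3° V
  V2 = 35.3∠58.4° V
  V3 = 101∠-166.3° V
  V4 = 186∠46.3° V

Step 1 — Convert each phasor to rectangular form:
  V1 = 12·(cos(-12.3°) + j·sin(-12.3°)) = 11.72 - j2.556 V
  V2 = 35.3·(cos(58.4°) + j·sin(58.4°)) = 18.5 + j30.07 V
  V3 = 101·(cos(-166.3°) + j·sin(-166.3°)) = -98.13 - j23.92 V
  V4 = 186·(cos(46.3°) + j·sin(46.3°)) = 128.5 + j134.5 V
Step 2 — Sum components: V_total = 60.6 + j138.1 V.
Step 3 — Convert to polar: |V_total| = 150.8 V, ∠V_total = 66.3°.

V_total = 150.8∠66.3° V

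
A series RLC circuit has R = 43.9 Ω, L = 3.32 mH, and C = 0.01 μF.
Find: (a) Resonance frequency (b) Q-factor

Step 1 — Resonance condition Im(Z)=0 gives ω₀ = 1/√(LC).
Step 2 — ω₀ = 1/√(0.00332·1e-08) = 1.736e+05 rad/s.
Step 3 — f₀ = ω₀/(2π) = 2.762e+04 Hz.
Step 4 — Series Q: Q = ω₀L/R = 1.736e+05·0.00332/43.9 = 13.13.

(a) f₀ = 2.762e+04 Hz  (b) Q = 13.13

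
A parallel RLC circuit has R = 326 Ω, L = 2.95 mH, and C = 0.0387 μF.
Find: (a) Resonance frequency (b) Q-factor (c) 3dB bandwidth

Step 1 — Resonance: ω₀ = 1/√(LC) = 1/√(0.00295·3.87e-08) = 9.359e+04 rad/s.
Step 2 — f₀ = ω₀/(2π) = 1.49e+04 Hz.
Step 3 — Parallel Q: Q = R/(ω₀L) = 326/(9.359e+04·0.00295) = 1.181.
Step 4 — Bandwidth: Δω = ω₀/Q = 7.926e+04 rad/s; BW = Δω/(2π) = 1.262e+04 Hz.

(a) f₀ = 1.49e+04 Hz  (b) Q = 1.181  (c) BW = 1.262e+04 Hz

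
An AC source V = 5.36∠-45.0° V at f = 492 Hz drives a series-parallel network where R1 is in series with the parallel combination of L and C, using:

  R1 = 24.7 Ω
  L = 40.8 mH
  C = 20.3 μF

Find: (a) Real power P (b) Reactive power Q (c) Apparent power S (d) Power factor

Step 1 — Angular frequency: ω = 2π·f = 2π·492 = 3091 rad/s.
Step 2 — Component impedances:
  R1: Z = R = 24.7 Ω
  L: Z = jωL = j·3091·0.0408 = 0 + j126.1 Ω
  C: Z = 1/(jωC) = -j/(ω·C) = 0 - j15.94 Ω
Step 3 — Parallel branch: L || C = 1/(1/L + 1/C) = 0 - j18.24 Ω.
Step 4 — Series with R1: Z_total = R1 + (L || C) = 24.7 - j18.24 Ω = 30.7∠-36.4° Ω.
Step 5 — Source phasor: V = 5.36∠-45.0° V = 3.79 - j3.79 V.
Step 6 — Current: I = V / Z = 0.1726 - j0.02597 A = 0.1746∠-8.6° A.
Step 7 — Complex power: S = V·I* = 0.7527 - j0.5558 VA.
Step 8 — Real power: P = Re(S) = 0.7527 W.
Step 9 — Reactive power: Q = Im(S) = -0.5558 VAR.
Step 10 — Apparent power: |S| = 0.9357 VA.
Step 11 — Power factor: PF = P/|S| = 0.8044 (leading).

(a) P = 0.7527 W  (b) Q = -0.5558 VAR  (c) S = 0.9357 VA  (d) PF = 0.8044 (leading)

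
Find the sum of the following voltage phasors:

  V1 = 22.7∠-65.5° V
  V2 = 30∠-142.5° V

Step 1 — Convert each phasor to rectangular form:
  V1 = 22.7·(cos(-65.5°) + j·sin(-65.5°)) = 9.414 - j20.66 V
  V2 = 30·(cos(-142.5°) + j·sin(-142.5°)) = -23.8 - j18.26 V
Step 2 — Sum components: V_total = -14.39 - j38.92 V.
Step 3 — Convert to polar: |V_total| = 41.49 V, ∠V_total = -110.3°.

V_total = 41.49∠-110.3° V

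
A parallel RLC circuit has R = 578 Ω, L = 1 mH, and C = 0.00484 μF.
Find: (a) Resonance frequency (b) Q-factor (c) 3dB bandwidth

Step 1 — Resonance: ω₀ = 1/√(LC) = 1/√(0.001·4.84e-09) = 4.545e+05 rad/s.
Step 2 — f₀ = ω₀/(2π) = 7.234e+04 Hz.
Step 3 — Parallel Q: Q = R/(ω₀L) = 578/(4.545e+05·0.001) = 1.272.
Step 4 — Bandwidth: Δω = ω₀/Q = 3.575e+05 rad/s; BW = Δω/(2π) = 5.689e+04 Hz.

(a) f₀ = 7.234e+04 Hz  (b) Q = 1.272  (c) BW = 5.689e+04 Hz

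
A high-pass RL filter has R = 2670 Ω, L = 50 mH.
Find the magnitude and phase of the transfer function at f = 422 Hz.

Step 1 — Angular frequency: ω = 2π·422 = 2652 rad/s.
Step 2 — Transfer function: H(jω) = jωL/(R + jωL).
Step 3 — Numerator jωL = j·132.6; denominator R + jωL = 2670 + j132.6.
Step 4 — H = 0.002459 + j0.04953.
Step 5 — Magnitude: |H| = 0.04959 (-26.1 dB); phase: φ = 87.2°.

|H| = 0.04959 (-26.1 dB), φ = 87.2°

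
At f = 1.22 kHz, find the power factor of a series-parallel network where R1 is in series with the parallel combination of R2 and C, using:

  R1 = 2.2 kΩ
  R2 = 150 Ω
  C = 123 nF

Step 1 — Angular frequency: ω = 2π·f = 2π·1220 = 7665 rad/s.
Step 2 — Component impedances:
  R1: Z = R = 2200 Ω
  R2: Z = R = 150 Ω
  C: Z = 1/(jωC) = -j/(ω·C) = 0 - j1061 Ω
Step 3 — Parallel branch: R2 || C = 1/(1/R2 + 1/C) = 147.1 - j20.8 Ω.
Step 4 — Series with R1: Z_total = R1 + (R2 || C) = 2347 - j20.8 Ω = 2347∠-0.5° Ω.
Step 5 — Power factor: PF = cos(φ) = Re(Z)/|Z| = 2347/2347 = 1.
Step 6 — Type: Im(Z) = -20.8 ⇒ leading (phase φ = -0.5°).

PF = 1 (leading, φ = -0.5°)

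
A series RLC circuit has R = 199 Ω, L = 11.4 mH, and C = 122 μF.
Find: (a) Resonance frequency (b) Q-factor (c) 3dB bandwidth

Step 1 — Resonance condition Im(Z)=0 gives ω₀ = 1/√(LC).
Step 2 — ω₀ = 1/√(0.0114·0.000122) = 847.9 rad/s.
Step 3 — f₀ = ω₀/(2π) = 135 Hz.
Step 4 — Series Q: Q = ω₀L/R = 847.9·0.0114/199 = 0.04858.
Step 5 — 3dB bandwidth: Δω = ω₀/Q = 1.746e+04 rad/s; BW = Δω/(2π) = 2778 Hz.

(a) f₀ = 135 Hz  (b) Q = 0.04858  (c) BW = 2778 Hz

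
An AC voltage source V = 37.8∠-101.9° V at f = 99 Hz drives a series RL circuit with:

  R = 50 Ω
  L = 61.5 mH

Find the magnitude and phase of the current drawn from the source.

Step 1 — Angular frequency: ω = 2π·f = 2π·99 = 622 rad/s.
Step 2 — Component impedances:
  R: Z = R = 50 Ω
  L: Z = jωL = j·622·0.0615 = 0 + j38.26 Ω
Step 3 — Series combination: Z_total = R + L = 50 + j38.26 Ω = 62.96∠37.4° Ω.
Step 4 — Source phasor: V = 37.8∠-101.9° V = -7.795 - j36.99 V.
Step 5 — Ohm's law: I = V / Z_total = (-7.795 - j36.99) / (50 + j38.26) = -0.4553 - j0.3914 A.
Step 6 — Convert to polar: |I| = 0.6004 A, ∠I = -139.3°.

I = 0.6004∠-139.3° A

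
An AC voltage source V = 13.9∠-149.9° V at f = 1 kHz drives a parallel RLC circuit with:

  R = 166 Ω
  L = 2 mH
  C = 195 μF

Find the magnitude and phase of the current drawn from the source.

Step 1 — Angular frequency: ω = 2π·f = 2π·1000 = 6283 rad/s.
Step 2 — Component impedances:
  R: Z = R = 166 Ω
  L: Z = jωL = j·6283·0.002 = 0 + j12.57 Ω
  C: Z = 1/(jωC) = -j/(ω·C) = 0 - j0.8162 Ω
Step 3 — Parallel combination: 1/Z_total = 1/R + 1/L + 1/C; Z_total = 0.00459 - j0.8728 Ω = 0.8729∠-89.7° Ω.
Step 4 — Source phasor: V = 13.9∠-149.9° V = -12.03 - j6.971 V.
Step 5 — Ohm's law: I = V / Z_total = (-12.03 - j6.971) / (0.00459 - j0.8728) = 7.914 - j13.82 A.
Step 6 — Convert to polar: |I| = 15.92 A, ∠I = -60.2°.

I = 15.92∠-60.2° A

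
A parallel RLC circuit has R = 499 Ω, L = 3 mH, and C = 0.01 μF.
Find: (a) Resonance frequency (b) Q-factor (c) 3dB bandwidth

Step 1 — Resonance: ω₀ = 1/√(LC) = 1/√(0.003·1e-08) = 1.826e+05 rad/s.
Step 2 — f₀ = ω₀/(2π) = 2.906e+04 Hz.
Step 3 — Parallel Q: Q = R/(ω₀L) = 499/(1.826e+05·0.003) = 0.911.
Step 4 — Bandwidth: Δω = ω₀/Q = 2.004e+05 rad/s; BW = Δω/(2π) = 3.189e+04 Hz.

(a) f₀ = 2.906e+04 Hz  (b) Q = 0.911  (c) BW = 3.189e+04 Hz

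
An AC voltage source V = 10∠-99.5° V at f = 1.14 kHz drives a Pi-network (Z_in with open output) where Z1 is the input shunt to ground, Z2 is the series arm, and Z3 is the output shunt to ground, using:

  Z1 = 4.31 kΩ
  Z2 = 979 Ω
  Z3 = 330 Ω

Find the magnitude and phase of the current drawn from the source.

Step 1 — Angular frequency: ω = 2π·f = 2π·1140 = 7163 rad/s.
Step 2 — Component impedances:
  Z1: Z = R = 4310 Ω
  Z2: Z = R = 979 Ω
  Z3: Z = R = 330 Ω
Step 3 — With open output, the series arm Z2 and the output shunt Z3 appear in series to ground: Z2 + Z3 = 1309 Ω.
Step 4 — Parallel with input shunt Z1: Z_in = Z1 || (Z2 + Z3) = 1004 Ω = 1004∠0.0° Ω.
Step 5 — Source phasor: V = 10∠-99.5° V = -1.65 - j9.863 V.
Step 6 — Ohm's law: I = V / Z_total = (-1.65 - j9.863) / (1004) = -0.001644 - j0.009823 A.
Step 7 — Convert to polar: |I| = 0.00996 A, ∠I = -99.5°.

I = 0.00996∠-99.5° A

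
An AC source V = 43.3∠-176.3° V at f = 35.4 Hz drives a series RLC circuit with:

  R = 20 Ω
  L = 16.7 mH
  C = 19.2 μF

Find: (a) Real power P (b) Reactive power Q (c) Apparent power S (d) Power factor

Step 1 — Angular frequency: ω = 2π·f = 2π·35.4 = 222.4 rad/s.
Step 2 — Component impedances:
  R: Z = R = 20 Ω
  L: Z = jωL = j·222.4·0.0167 = 0 + j3.714 Ω
  C: Z = 1/(jωC) = -j/(ω·C) = 0 - j234.2 Ω
Step 3 — Series combination: Z_total = R + L + C = 20 - j230.4 Ω = 231.3∠-85.0° Ω.
Step 4 — Source phasor: V = 43.3∠-176.3° V = -43.21 - j2.794 V.
Step 5 — Current: I = V / Z = -0.004117 - j0.1871 A = 0.1872∠-91.3° A.
Step 6 — Complex power: S = V·I* = 0.7008 - j8.075 VA.
Step 7 — Real power: P = Re(S) = 0.7008 W.
Step 8 — Reactive power: Q = Im(S) = -8.075 VAR.
Step 9 — Apparent power: |S| = 8.105 VA.
Step 10 — Power factor: PF = P/|S| = 0.08646 (leading).

(a) P = 0.7008 W  (b) Q = -8.075 VAR  (c) S = 8.105 VA  (d) PF = 0.08646 (leading)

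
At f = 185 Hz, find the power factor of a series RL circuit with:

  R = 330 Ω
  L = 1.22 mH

Step 1 — Angular frequency: ω = 2π·f = 2π·185 = 1162 rad/s.
Step 2 — Component impedances:
  R: Z = R = 330 Ω
  L: Z = jωL = j·1162·0.00122 = 0 + j1.418 Ω
Step 3 — Series combination: Z_total = R + L = 330 + j1.418 Ω = 330∠0.2° Ω.
Step 4 — Power factor: PF = cos(φ) = Re(Z)/|Z| = 330/330 = 1.
Step 5 — Type: Im(Z) = 1.418 ⇒ lagging (phase φ = 0.2°).

PF = 1 (lagging, φ = 0.2°)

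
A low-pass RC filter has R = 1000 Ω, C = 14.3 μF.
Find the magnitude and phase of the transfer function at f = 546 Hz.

Step 1 — Angular frequency: ω = 2π·546 = 3431 rad/s.
Step 2 — Transfer function: H(jω) = 1/(1 + jωRC).
Step 3 — Denominator: 1 + jωRC = 1 + j·3431·1000·1.43e-05 = 1 + j49.06.
Step 4 — H = 0.0004153 - j0.02038.
Step 5 — Magnitude: |H| = 0.02038 (-33.8 dB); phase: φ = -88.8°.

|H| = 0.02038 (-33.8 dB), φ = -88.8°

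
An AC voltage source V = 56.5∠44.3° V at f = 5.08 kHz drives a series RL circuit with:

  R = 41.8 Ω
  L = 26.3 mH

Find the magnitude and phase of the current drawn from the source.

Step 1 — Angular frequency: ω = 2π·f = 2π·5080 = 3.192e+04 rad/s.
Step 2 — Component impedances:
  R: Z = R = 41.8 Ω
  L: Z = jωL = j·3.192e+04·0.0263 = 0 + j839.5 Ω
Step 3 — Series combination: Z_total = R + L = 41.8 + j839.5 Ω = 840.5∠87.1° Ω.
Step 4 — Source phasor: V = 56.5∠44.3° V = 40.44 + j39.46 V.
Step 5 — Ohm's law: I = V / Z_total = (40.44 + j39.46) / (41.8 + j839.5) = 0.04928 - j0.04572 A.
Step 6 — Convert to polar: |I| = 0.06722 A, ∠I = -42.8°.

I = 0.06722∠-42.8° A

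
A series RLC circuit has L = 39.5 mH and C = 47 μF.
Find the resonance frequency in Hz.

Step 1 — Resonance condition Im(Z)=0 gives ω₀ = 1/√(LC).
Step 2 — ω₀ = 1/√(0.0395·4.7e-05) = 733.9 rad/s.
Step 3 — f₀ = ω₀/(2π) = 116.8 Hz.

f₀ = 116.8 Hz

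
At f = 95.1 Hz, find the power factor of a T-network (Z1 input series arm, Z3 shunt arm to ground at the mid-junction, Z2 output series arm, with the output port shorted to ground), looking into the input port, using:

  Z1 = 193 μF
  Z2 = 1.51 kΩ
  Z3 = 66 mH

Step 1 — Angular frequency: ω = 2π·f = 2π·95.1 = 597.5 rad/s.
Step 2 — Component impedances:
  Z1: Z = 1/(jωC) = -j/(ω·C) = 0 - j8.671 Ω
  Z2: Z = R = 1510 Ω
  Z3: Z = jωL = j·597.5·0.066 = 0 + j39.44 Ω
Step 3 — With the output port shorted to ground, the output series arm Z2 runs from the junction to ground; the shunt arm Z3 also runs from the junction to ground. They appear in parallel: Z3 || Z2 = 1.029 + j39.41 Ω.
Step 4 — Series with input arm Z1: Z_in = Z1 + (Z3 || Z2) = 1.029 + j30.74 Ω = 30.76∠88.1° Ω.
Step 5 — Power factor: PF = cos(φ) = Re(Z)/|Z| = 1.0293/30.756 = 0.03347.
Step 6 — Type: Im(Z) = 30.74 ⇒ lagging (phase φ = 88.1°).

PF = 0.03347 (lagging, φ = 88.1°)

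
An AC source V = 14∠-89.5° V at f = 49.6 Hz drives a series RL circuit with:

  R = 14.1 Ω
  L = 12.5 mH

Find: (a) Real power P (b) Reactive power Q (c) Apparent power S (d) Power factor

Step 1 — Angular frequency: ω = 2π·f = 2π·49.6 = 311.6 rad/s.
Step 2 — Component impedances:
  R: Z = R = 14.1 Ω
  L: Z = jωL = j·311.6·0.0125 = 0 + j3.896 Ω
Step 3 — Series combination: Z_total = R + L = 14.1 + j3.896 Ω = 14.63∠15.4° Ω.
Step 4 — Source phasor: V = 14∠-89.5° V = 0.1222 - j14 V.
Step 5 — Current: I = V / Z = -0.2468 - j0.9247 A = 0.9571∠-104.9° A.
Step 6 — Complex power: S = V·I* = 12.91 + j3.568 VA.
Step 7 — Real power: P = Re(S) = 12.91 W.
Step 8 — Reactive power: Q = Im(S) = 3.568 VAR.
Step 9 — Apparent power: |S| = 13.4 VA.
Step 10 — Power factor: PF = P/|S| = 0.9639 (lagging).

(a) P = 12.91 W  (b) Q = 3.568 VAR  (c) S = 13.4 VA  (d) PF = 0.9639 (lagging)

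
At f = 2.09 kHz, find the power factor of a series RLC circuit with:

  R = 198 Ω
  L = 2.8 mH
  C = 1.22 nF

Step 1 — Angular frequency: ω = 2π·f = 2π·2090 = 1.313e+04 rad/s.
Step 2 — Component impedances:
  R: Z = R = 198 Ω
  L: Z = jωL = j·1.313e+04·0.0028 = 0 + j36.77 Ω
  C: Z = 1/(jωC) = -j/(ω·C) = 0 - j6.242e+04 Ω
Step 3 — Series combination: Z_total = R + L + C = 198 - j6.238e+04 Ω = 6.238e+04∠-89.8° Ω.
Step 4 — Power factor: PF = cos(φ) = Re(Z)/|Z| = 198/6.238e+04 = 0.003174.
Step 5 — Type: Im(Z) = -6.238e+04 ⇒ leading (phase φ = -89.8°).

PF = 0.003174 (leading, φ = -89.8°)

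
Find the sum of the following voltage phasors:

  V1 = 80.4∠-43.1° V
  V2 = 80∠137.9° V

Step 1 — Convert each phasor to rectangular form:
  V1 = 80.4·(cos(-43.1°) + j·sin(-43.1°)) = 58.71 - j54.94 V
  V2 = 80·(cos(137.9°) + j·sin(137.9°)) = -59.36 + j53.63 V
Step 2 — Sum components: V_total = -0.653 - j1.301 V.
Step 3 — Convert to polar: |V_total| = 1.456 V, ∠V_total = -116.7°.

V_total = 1.456∠-116.7° V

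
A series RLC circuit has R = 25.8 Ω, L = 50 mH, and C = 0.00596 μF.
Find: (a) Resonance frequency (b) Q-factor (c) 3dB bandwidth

Step 1 — Resonance: ω₀ = 1/√(LC) = 1/√(0.05·5.96e-09) = 5.793e+04 rad/s.
Step 2 — f₀ = ω₀/(2π) = 9220 Hz.
Step 3 — Series Q: Q = ω₀L/R = 5.793e+04·0.05/25.8 = 112.3.
Step 4 — Bandwidth: Δω = ω₀/Q = 516 rad/s; BW = Δω/(2π) = 82.12 Hz.

(a) f₀ = 9220 Hz  (b) Q = 112.3  (c) BW = 82.12 Hz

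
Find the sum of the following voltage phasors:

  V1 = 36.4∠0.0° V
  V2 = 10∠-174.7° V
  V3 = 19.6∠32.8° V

Step 1 — Convert each phasor to rectangular form:
  V1 = 36.4·(cos(0.0°) + j·sin(0.0°)) = 36.4 V
  V2 = 10·(cos(-174.7°) + j·sin(-174.7°)) = -9.957 - j0.9237 V
  V3 = 19.6·(cos(32.8°) + j·sin(32.8°)) = 16.48 + j10.62 V
Step 2 — Sum components: V_total = 42.92 + j9.694 V.
Step 3 — Convert to polar: |V_total| = 44 V, ∠V_total = 12.7°.

V_total = 44∠12.7° V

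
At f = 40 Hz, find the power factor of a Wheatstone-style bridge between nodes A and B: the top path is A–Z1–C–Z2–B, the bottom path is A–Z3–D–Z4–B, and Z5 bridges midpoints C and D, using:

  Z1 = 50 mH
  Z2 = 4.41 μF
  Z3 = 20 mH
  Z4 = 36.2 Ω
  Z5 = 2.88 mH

Step 1 — Angular frequency: ω = 2π·f = 2π·40 = 251.3 rad/s.
Step 2 — Component impedances:
  Z1: Z = jωL = j·251.3·0.05 = 0 + j12.57 Ω
  Z2: Z = 1/(jωC) = -j/(ω·C) = 0 - j902.2 Ω
  Z3: Z = jωL = j·251.3·0.02 = 0 + j5.027 Ω
  Z4: Z = R = 36.2 Ω
  Z5: Z = jωL = j·251.3·0.00288 = 0 + j0.7238 Ω
Step 3 — Bridge requires nodal analysis (the Z5 bridge couples midpoints C and D, so the two paths cannot be reduced to a simple series/parallel combination). Setting node B to ground and injecting 1 A at node A, the 3-node admittance system at A, C, D solves to V_A = Z_AB = 36.16 + j2.195 Ω = 36.22∠3.5° Ω.
Step 4 — Power factor: PF = cos(φ) = Re(Z)/|Z| = 36.158/36.224 = 0.9982.
Step 5 — Type: Im(Z) = 2.195 ⇒ lagging (phase φ = 3.5°).

PF = 0.9982 (lagging, φ = 3.5°)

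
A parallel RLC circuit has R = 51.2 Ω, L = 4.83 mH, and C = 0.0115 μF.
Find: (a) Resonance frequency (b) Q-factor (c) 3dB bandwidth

Step 1 — Resonance: ω₀ = 1/√(LC) = 1/√(0.00483·1.15e-08) = 1.342e+05 rad/s.
Step 2 — f₀ = ω₀/(2π) = 2.135e+04 Hz.
Step 3 — Parallel Q: Q = R/(ω₀L) = 51.2/(1.342e+05·0.00483) = 0.079.
Step 4 — Bandwidth: Δω = ω₀/Q = 1.698e+06 rad/s; BW = Δω/(2π) = 2.703e+05 Hz.

(a) f₀ = 2.135e+04 Hz  (b) Q = 0.079  (c) BW = 2.703e+05 Hz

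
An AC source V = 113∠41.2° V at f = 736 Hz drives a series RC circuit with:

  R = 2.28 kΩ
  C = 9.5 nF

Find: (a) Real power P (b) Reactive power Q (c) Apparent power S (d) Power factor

Step 1 — Angular frequency: ω = 2π·f = 2π·736 = 4624 rad/s.
Step 2 — Component impedances:
  R: Z = R = 2280 Ω
  C: Z = 1/(jωC) = -j/(ω·C) = 0 - j2.276e+04 Ω
Step 3 — Series combination: Z_total = R + C = 2280 - j2.276e+04 Ω = 2.288e+04∠-84.3° Ω.
Step 4 — Source phasor: V = 113∠41.2° V = 85.02 + j74.43 V.
Step 5 — Current: I = V / Z = -0.002867 + j0.004022 A = 0.00494∠125.5° A.
Step 6 — Complex power: S = V·I* = 0.05563 - j0.5554 VA.
Step 7 — Real power: P = Re(S) = 0.05563 W.
Step 8 — Reactive power: Q = Im(S) = -0.5554 VAR.
Step 9 — Apparent power: |S| = 0.5582 VA.
Step 10 — Power factor: PF = P/|S| = 0.09967 (leading).

(a) P = 0.05563 W  (b) Q = -0.5554 VAR  (c) S = 0.5582 VA  (d) PF = 0.09967 (leading)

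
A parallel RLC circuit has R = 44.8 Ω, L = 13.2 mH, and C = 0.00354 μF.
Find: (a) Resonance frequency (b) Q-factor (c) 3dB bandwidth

Step 1 — Resonance: ω₀ = 1/√(LC) = 1/√(0.0132·3.54e-09) = 1.463e+05 rad/s.
Step 2 — f₀ = ω₀/(2π) = 2.328e+04 Hz.
Step 3 — Parallel Q: Q = R/(ω₀L) = 44.8/(1.463e+05·0.0132) = 0.0232.
Step 4 — Bandwidth: Δω = ω₀/Q = 6.305e+06 rad/s; BW = Δω/(2π) = 1.004e+06 Hz.

(a) f₀ = 2.328e+04 Hz  (b) Q = 0.0232  (c) BW = 1.004e+06 Hz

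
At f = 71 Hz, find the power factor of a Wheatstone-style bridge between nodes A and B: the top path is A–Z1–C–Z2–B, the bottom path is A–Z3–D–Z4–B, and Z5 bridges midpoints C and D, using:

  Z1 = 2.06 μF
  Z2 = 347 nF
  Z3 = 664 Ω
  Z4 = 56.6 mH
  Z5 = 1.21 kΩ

Step 1 — Angular frequency: ω = 2π·f = 2π·71 = 446.1 rad/s.
Step 2 — Component impedances:
  Z1: Z = 1/(jωC) = -j/(ω·C) = 0 - j1088 Ω
  Z2: Z = 1/(jωC) = -j/(ω·C) = 0 - j6460 Ω
  Z3: Z = R = 664 Ω
  Z4: Z = jωL = j·446.1·0.0566 = 0 + j25.25 Ω
  Z5: Z = R = 1210 Ω
Step 3 — Bridge requires nodal analysis (the Z5 bridge couples midpoints C and D, so the two paths cannot be reduced to a simple series/parallel combination). Setting node B to ground and injecting 1 A at node A, the 3-node admittance system at A, C, D solves to V_A = Z_AB = 507.1 - j87.25 Ω = 514.6∠-9.8° Ω.
Step 4 — Power factor: PF = cos(φ) = Re(Z)/|Z| = 507.11/514.56 = 0.9855.
Step 5 — Type: Im(Z) = -87.25 ⇒ leading (phase φ = -9.8°).

PF = 0.9855 (leading, φ = -9.8°)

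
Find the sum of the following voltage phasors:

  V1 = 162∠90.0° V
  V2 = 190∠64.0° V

Step 1 — Convert each phasor to rectangular form:
  V1 = 162·(cos(90.0°) + j·sin(90.0°)) = 0 + j162 V
  V2 = 190·(cos(64.0°) + j·sin(64.0°)) = 83.29 + j170.8 V
Step 2 — Sum components: V_total = 83.29 + j332.8 V.
Step 3 — Convert to polar: |V_total| = 343 V, ∠V_total = 75.9°.

V_total = 343∠75.9° V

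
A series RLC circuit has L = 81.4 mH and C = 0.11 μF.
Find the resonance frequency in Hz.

Step 1 — Resonance condition Im(Z)=0 gives ω₀ = 1/√(LC).
Step 2 — ω₀ = 1/√(0.0814·1.1e-07) = 1.057e+04 rad/s.
Step 3 — f₀ = ω₀/(2π) = 1682 Hz.

f₀ = 1682 Hz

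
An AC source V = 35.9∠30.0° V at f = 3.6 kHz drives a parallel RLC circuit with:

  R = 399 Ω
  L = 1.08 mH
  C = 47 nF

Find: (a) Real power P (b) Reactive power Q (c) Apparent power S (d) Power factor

Step 1 — Angular frequency: ω = 2π·f = 2π·3600 = 2.262e+04 rad/s.
Step 2 — Component impedances:
  R: Z = R = 399 Ω
  L: Z = jωL = j·2.262e+04·0.00108 = 0 + j24.43 Ω
  C: Z = 1/(jωC) = -j/(ω·C) = 0 - j940.6 Ω
Step 3 — Parallel combination: 1/Z_total = 1/R + 1/L + 1/C; Z_total = 1.57 + j24.98 Ω = 25.03∠86.4° Ω.
Step 4 — Source phasor: V = 35.9∠30.0° V = 31.09 + j17.95 V.
Step 5 — Current: I = V / Z = 0.7936 - j1.195 A = 1.434∠-56.4° A.
Step 6 — Complex power: S = V·I* = 3.23 + j51.39 VA.
Step 7 — Real power: P = Re(S) = 3.23 W.
Step 8 — Reactive power: Q = Im(S) = 51.39 VAR.
Step 9 — Apparent power: |S| = 51.49 VA.
Step 10 — Power factor: PF = P/|S| = 0.06273 (lagging).

(a) P = 3.23 W  (b) Q = 51.39 VAR  (c) S = 51.49 VA  (d) PF = 0.06273 (lagging)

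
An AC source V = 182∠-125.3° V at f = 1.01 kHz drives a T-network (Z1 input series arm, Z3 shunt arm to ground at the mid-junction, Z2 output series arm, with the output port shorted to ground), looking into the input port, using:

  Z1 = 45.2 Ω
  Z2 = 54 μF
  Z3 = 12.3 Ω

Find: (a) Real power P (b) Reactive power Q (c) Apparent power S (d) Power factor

Step 1 — Angular frequency: ω = 2π·f = 2π·1010 = 6346 rad/s.
Step 2 — Component impedances:
  Z1: Z = R = 45.2 Ω
  Z2: Z = 1/(jωC) = -j/(ω·C) = 0 - j2.918 Ω
  Z3: Z = R = 12.3 Ω
Step 3 — With the output port shorted to ground, the output series arm Z2 runs from the junction to ground; the shunt arm Z3 also runs from the junction to ground. They appear in parallel: Z3 || Z2 = 0.6554 - j2.763 Ω.
Step 4 — Series with input arm Z1: Z_in = Z1 + (Z3 || Z2) = 45.86 - j2.763 Ω = 45.94∠-3.4° Ω.
Step 5 — Source phasor: V = 182∠-125.3° V = -105.2 - j148.5 V.
Step 6 — Current: I = V / Z = -2.091 - j3.365 A = 3.962∠-121.9° A.
Step 7 — Complex power: S = V·I* = 719.7 - j43.36 VA.
Step 8 — Real power: P = Re(S) = 719.7 W.
Step 9 — Reactive power: Q = Im(S) = -43.36 VAR.
Step 10 — Apparent power: |S| = 721 VA.
Step 11 — Power factor: PF = P/|S| = 0.9982 (leading).

(a) P = 719.7 W  (b) Q = -43.36 VAR  (c) S = 721 VA  (d) PF = 0.9982 (leading)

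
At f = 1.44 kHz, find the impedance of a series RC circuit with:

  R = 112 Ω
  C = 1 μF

Step 1 — Angular frequency: ω = 2π·f = 2π·1440 = 9048 rad/s.
Step 2 — Component impedances:
  R: Z = R = 112 Ω
  C: Z = 1/(jωC) = -j/(ω·C) = 0 - j110.5 Ω
Step 3 — Series combination: Z_total = R + C = 112 - j110.5 Ω = 157.4∠-44.6° Ω.

Z = 112 - j110.5 Ω = 157.4∠-44.6° Ω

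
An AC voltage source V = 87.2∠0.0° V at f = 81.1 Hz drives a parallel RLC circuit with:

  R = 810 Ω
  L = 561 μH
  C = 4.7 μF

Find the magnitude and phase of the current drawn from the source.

Step 1 — Angular frequency: ω = 2π·f = 2π·81.1 = 509.6 rad/s.
Step 2 — Component impedances:
  R: Z = R = 810 Ω
  L: Z = jωL = j·509.6·0.000561 = 0 + j0.2859 Ω
  C: Z = 1/(jωC) = -j/(ω·C) = 0 - j417.5 Ω
Step 3 — Parallel combination: 1/Z_total = 1/R + 1/L + 1/C; Z_total = 0.000101 + j0.2861 Ω = 0.2861∠90.0° Ω.
Step 4 — Source phasor: V = 87.2∠0.0° V = 87.2 V.
Step 5 — Ohm's law: I = V / Z_total = (87.2) / (0.000101 + j0.2861) = 0.1077 - j304.8 A.
Step 6 — Convert to polar: |I| = 304.8 A, ∠I = -90.0°.

I = 304.8∠-90.0° A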